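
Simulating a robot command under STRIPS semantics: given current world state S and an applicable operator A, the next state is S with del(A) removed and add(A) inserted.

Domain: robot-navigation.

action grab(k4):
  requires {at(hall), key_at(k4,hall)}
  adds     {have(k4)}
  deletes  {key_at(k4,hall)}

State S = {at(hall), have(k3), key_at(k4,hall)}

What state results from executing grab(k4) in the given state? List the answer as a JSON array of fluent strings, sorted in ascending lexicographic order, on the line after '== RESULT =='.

Compute (S \ del) ∪ add:
  pre ⊆ S: {at(hall), key_at(k4,hall)} ⊆ S  — applicable
  S \ del = {at(hall), have(k3)}
  ∪ add   = {at(hall), have(k3), have(k4)}

== RESULT ==
["at(hall)", "have(k3)", "have(k4)"]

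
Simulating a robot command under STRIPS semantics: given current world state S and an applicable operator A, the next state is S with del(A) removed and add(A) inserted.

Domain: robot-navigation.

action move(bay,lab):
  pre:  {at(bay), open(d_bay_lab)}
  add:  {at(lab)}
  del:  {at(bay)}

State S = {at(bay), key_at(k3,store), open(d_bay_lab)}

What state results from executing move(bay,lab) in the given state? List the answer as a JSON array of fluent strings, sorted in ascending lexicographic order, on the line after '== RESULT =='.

Compute (S \ del) ∪ add:
  pre ⊆ S: {at(bay), open(d_bay_lab)} ⊆ S  — applicable
  S \ del = {key_at(k3,store), open(d_bay_lab)}
  ∪ add   = {at(lab), key_at(k3,store), open(d_bay_lab)}

== RESULT ==
["at(lab)", "key_at(k3,store)", "open(d_bay_lab)"]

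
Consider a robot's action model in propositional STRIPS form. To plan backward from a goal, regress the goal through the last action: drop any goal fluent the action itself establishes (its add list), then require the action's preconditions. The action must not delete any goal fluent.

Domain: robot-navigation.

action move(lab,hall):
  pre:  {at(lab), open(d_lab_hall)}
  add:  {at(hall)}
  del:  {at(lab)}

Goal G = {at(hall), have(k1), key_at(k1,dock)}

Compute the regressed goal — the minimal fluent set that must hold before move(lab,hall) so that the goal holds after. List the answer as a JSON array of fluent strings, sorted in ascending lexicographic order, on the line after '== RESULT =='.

Regress:
  G ∩ del = {}  (empty — regression defined)
  G \ add = {at(hall), have(k1), key_at(k1,dock)} \ {at(hall)} = {have(k1), key_at(k1,dock)}
  ∪ pre   = {have(k1), key_at(k1,dock)} ∪ {at(lab), open(d_lab_hall)}
          = {at(lab), have(k1), key_at(k1,dock), open(d_lab_hall)}

== RESULT ==
["at(lab)", "have(k1)", "key_at(k1,dock)", "open(d_lab_hall)"]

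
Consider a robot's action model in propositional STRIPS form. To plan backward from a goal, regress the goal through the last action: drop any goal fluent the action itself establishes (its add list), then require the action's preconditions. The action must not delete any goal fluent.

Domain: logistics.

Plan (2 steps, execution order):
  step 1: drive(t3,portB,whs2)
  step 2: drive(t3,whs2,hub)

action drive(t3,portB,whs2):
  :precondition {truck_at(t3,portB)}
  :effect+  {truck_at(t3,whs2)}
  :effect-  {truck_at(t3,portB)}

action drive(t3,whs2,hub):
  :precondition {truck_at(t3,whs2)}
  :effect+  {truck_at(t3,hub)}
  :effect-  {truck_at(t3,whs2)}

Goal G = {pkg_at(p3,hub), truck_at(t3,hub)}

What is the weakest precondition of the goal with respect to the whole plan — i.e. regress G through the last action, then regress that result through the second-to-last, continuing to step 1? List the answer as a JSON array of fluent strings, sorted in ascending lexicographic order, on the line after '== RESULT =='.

Regress step by step:
  through step 2 (drive(t3,whs2,hub)): drop {truck_at(t3,hub)}, keep {pkg_at(p3,hub)}, require {truck_at(t3,whs2)}
    → {pkg_at(p3,hub), truck_at(t3,whs2)}
  through step 1 (drive(t3,portB,whs2)): drop {truck_at(t3,whs2)}, keep {pkg_at(p3,hub)}, require {truck_at(t3,portB)}
    → {pkg_at(p3,hub), truck_at(t3,portB)}

== RESULT ==
["pkg_at(p3,hub)", "truck_at(t3,portB)"]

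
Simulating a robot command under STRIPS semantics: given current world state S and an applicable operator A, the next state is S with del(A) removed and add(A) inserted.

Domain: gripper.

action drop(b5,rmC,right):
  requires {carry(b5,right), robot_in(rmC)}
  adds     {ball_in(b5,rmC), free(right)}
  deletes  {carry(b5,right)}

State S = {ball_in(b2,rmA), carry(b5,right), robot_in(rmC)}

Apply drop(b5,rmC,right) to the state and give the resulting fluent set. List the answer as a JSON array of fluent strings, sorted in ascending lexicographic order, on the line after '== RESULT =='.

Compute (S \ del) ∪ add:
  pre ⊆ S: {carry(b5,right), robot_in(rmC)} ⊆ S  — applicable
  S \ del = {ball_in(b2,rmA), robot_in(rmC)}
  ∪ add   = {ball_in(b2,rmA), ball_in(b5,rmC), free(right), robot_in(rmC)}

== RESULT ==
["ball_in(b2,rmA)", "ball_in(b5,rmC)", "free(right)", "robot_in(rmC)"]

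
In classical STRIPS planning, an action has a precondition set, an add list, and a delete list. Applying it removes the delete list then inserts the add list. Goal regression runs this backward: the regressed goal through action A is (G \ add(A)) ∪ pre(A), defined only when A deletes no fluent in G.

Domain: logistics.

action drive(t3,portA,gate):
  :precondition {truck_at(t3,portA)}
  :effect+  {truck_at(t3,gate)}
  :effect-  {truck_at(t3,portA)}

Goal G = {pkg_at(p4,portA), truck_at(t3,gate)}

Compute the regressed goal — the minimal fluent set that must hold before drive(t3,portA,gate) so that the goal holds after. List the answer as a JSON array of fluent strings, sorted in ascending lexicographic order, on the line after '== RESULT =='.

Compute (G \ add) ∪ pre:
  G ∩ del = {}  (empty — regression defined)
  G \ add = {pkg_at(p4,portA), truck_at(t3,gate)} \ {truck_at(t3,gate)} = {pkg_at(p4,portA)}
  ∪ pre   = {pkg_at(p4,portA)} ∪ {truck_at(t3,portA)}
          = {pkg_at(p4,portA), truck_at(t3,portA)}

== RESULT ==
["pkg_at(p4,portA)", "truck_at(t3,portA)"]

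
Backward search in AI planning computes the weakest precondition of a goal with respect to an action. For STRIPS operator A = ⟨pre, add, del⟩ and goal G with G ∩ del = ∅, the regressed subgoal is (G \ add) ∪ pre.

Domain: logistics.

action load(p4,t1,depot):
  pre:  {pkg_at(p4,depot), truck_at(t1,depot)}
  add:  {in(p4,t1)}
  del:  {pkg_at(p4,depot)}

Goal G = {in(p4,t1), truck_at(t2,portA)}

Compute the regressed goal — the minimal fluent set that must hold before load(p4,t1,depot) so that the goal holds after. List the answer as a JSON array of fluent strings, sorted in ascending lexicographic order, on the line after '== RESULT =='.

Compute (G \ add) ∪ pre:
  G ∩ del = {}  (empty — regression defined)
  G \ add = {in(p4,t1), truck_at(t2,portA)} \ {in(p4,t1)} = {truck_at(t2,portA)}
  ∪ pre   = {truck_at(t2,portA)} ∪ {pkg_at(p4,depot), truck_at(t1,depot)}
          = {pkg_at(p4,depot), truck_at(t1,depot), truck_at(t2,portA)}

== RESULT ==
["pkg_at(p4,depot)", "truck_at(t1,depot)", "truck_at(t2,portA)"]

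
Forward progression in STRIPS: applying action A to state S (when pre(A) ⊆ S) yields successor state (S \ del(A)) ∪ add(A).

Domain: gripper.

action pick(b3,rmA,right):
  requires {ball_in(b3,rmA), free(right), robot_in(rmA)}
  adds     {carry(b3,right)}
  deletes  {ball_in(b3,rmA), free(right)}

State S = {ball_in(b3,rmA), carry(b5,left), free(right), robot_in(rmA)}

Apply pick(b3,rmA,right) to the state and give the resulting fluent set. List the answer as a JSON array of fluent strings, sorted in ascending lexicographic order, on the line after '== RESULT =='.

Compute (S \ del) ∪ add:
  pre ⊆ S: {ball_in(b3,rmA), free(right), robot_in(rmA)} ⊆ S  — applicable
  S \ del = {carry(b5,left), robot_in(rmA)}
  ∪ add   = {carry(b3,right), carry(b5,left), robot_in(rmA)}

== RESULT ==
["carry(b3,right)", "carry(b5,left)", "robot_in(rmA)"]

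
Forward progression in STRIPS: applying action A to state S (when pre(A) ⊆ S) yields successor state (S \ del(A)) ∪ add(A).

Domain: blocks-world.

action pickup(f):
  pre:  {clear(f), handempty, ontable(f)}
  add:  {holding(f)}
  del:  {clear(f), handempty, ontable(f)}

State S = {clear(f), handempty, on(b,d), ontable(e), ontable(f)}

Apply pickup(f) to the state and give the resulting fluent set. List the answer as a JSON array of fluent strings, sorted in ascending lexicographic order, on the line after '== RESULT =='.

Compute (S \ del) ∪ add:
  pre ⊆ S: {clear(f), handempty, ontable(f)} ⊆ S  — applicable
  S \ del = {on(b,d), ontable(e)}
  ∪ add   = {holding(f), on(b,d), ontable(e)}

== RESULT ==
["holding(f)", "on(b,d)", "ontable(e)"]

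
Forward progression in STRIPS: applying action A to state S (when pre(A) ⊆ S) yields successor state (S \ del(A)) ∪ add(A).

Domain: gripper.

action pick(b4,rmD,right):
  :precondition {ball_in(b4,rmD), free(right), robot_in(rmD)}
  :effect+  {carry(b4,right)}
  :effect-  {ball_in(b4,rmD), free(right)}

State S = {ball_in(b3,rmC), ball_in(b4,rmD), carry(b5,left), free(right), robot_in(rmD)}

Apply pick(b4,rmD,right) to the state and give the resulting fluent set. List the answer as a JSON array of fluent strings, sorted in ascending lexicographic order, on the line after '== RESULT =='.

Compute (S \ del) ∪ add:
  pre ⊆ S: {ball_in(b4,rmD), free(right), robot_in(rmD)} ⊆ S  — applicable
  S \ del = {ball_in(b3,rmC), carry(b5,left), robot_in(rmD)}
  ∪ add   = {ball_in(b3,rmC), carry(b4,right), carry(b5,left), robot_in(rmD)}

== RESULT ==
["ball_in(b3,rmC)", "carry(b4,right)", "carry(b5,left)", "robot_in(rmD)"]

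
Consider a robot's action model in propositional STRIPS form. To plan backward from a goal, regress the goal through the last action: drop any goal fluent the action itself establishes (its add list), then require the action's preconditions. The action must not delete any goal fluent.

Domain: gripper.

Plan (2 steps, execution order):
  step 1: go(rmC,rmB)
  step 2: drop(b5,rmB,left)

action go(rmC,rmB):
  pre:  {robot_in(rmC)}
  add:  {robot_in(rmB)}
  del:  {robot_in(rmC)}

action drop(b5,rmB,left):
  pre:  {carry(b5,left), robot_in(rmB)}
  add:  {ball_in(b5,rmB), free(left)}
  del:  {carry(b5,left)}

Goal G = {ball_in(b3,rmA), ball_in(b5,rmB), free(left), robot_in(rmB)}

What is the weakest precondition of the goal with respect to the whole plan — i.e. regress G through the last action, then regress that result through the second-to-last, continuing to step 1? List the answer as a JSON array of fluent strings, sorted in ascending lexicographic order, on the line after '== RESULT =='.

Work backward from the goal:
  through step 2 (drop(b5,rmB,left)): drop {ball_in(b5,rmB), free(left)}, keep {ball_in(b3,rmA), robot_in(rmB)}, require {carry(b5,left), robot_in(rmB)}
    → {ball_in(b3,rmA), carry(b5,left), robot_in(rmB)}
  through step 1 (go(rmC,rmB)): drop {robot_in(rmB)}, keep {ball_in(b3,rmA), carry(b5,left)}, require {robot_in(rmC)}
    → {ball_in(b3,rmA), carry(b5,left), robot_in(rmC)}

== RESULT ==
["ball_in(b3,rmA)", "carry(b5,left)", "robot_in(rmC)"]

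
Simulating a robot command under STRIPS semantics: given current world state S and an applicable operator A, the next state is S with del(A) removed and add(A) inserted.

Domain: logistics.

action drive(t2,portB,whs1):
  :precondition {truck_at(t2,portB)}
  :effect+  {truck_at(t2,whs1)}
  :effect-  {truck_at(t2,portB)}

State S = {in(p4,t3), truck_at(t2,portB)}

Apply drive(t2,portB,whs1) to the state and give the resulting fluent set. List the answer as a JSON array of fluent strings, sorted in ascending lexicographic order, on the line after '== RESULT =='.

Compute (S \ del) ∪ add:
  pre ⊆ S: {truck_at(t2,portB)} ⊆ S  — applicable
  S \ del = {in(p4,t3)}
  ∪ add   = {in(p4,t3), truck_at(t2,whs1)}

== RESULT ==
["in(p4,t3)", "truck_at(t2,whs1)"]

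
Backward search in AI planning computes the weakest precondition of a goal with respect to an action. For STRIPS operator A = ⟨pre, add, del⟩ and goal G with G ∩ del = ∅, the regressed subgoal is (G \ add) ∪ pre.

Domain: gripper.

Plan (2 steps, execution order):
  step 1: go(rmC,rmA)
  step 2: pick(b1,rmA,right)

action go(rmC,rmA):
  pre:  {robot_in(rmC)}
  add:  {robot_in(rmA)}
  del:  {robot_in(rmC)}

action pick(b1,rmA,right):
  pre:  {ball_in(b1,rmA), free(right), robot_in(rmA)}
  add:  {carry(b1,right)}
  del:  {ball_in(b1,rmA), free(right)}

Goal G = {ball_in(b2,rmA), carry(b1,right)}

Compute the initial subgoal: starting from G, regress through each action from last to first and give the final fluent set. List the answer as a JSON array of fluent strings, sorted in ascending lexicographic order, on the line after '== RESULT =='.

Regress step by step:
  through step 2 (pick(b1,rmA,right)): drop {carry(b1,right)}, keep {ball_in(b2,rmA)}, require {ball_in(b1,rmA), free(right), robot_in(rmA)}
    → {ball_in(b1,rmA), ball_in(b2,rmA), free(right), robot_in(rmA)}
  through step 1 (go(rmC,rmA)): drop {robot_in(rmA)}, keep {ball_in(b1,rmA), ball_in(b2,rmA), free(right)}, require {robot_in(rmC)}
    → {ball_in(b1,rmA), ball_in(b2,rmA), free(right), robot_in(rmC)}

== RESULT ==
["ball_in(b1,rmA)", "ball_in(b2,rmA)", "free(right)", "robot_in(rmC)"]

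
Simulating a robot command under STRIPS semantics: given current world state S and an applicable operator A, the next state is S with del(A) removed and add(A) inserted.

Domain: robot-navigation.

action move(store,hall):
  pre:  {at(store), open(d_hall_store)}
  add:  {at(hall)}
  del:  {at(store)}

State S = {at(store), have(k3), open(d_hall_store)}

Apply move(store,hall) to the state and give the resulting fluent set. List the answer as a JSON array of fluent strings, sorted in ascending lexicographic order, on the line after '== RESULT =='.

Progress:
  pre ⊆ S: {at(store), open(d_hall_store)} ⊆ S  — applicable
  S \ del = {have(k3), open(d_hall_store)}
  ∪ add   = {at(hall), have(k3), open(d_hall_store)}

== RESULT ==
["at(hall)", "have(k3)", "open(d_hall_store)"]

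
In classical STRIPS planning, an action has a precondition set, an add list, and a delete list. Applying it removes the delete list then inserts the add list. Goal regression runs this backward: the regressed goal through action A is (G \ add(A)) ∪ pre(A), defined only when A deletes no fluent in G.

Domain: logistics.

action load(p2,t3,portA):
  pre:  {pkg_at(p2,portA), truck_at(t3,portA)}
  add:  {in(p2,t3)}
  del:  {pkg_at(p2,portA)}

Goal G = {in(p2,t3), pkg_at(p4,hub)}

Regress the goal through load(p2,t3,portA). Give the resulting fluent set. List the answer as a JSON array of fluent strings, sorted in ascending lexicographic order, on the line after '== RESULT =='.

Regress:
  G ∩ del = {}  (empty — regression defined)
  G \ add = {in(p2,t3), pkg_at(p4,hub)} \ {in(p2,t3)} = {pkg_at(p4,hub)}
  ∪ pre   = {pkg_at(p4,hub)} ∪ {pkg_at(p2,portA), truck_at(t3,portA)}
          = {pkg_at(p2,portA), pkg_at(p4,hub), truck_at(t3,portA)}

== RESULT ==
["pkg_at(p2,portA)", "pkg_at(p4,hub)", "truck_at(t3,portA)"]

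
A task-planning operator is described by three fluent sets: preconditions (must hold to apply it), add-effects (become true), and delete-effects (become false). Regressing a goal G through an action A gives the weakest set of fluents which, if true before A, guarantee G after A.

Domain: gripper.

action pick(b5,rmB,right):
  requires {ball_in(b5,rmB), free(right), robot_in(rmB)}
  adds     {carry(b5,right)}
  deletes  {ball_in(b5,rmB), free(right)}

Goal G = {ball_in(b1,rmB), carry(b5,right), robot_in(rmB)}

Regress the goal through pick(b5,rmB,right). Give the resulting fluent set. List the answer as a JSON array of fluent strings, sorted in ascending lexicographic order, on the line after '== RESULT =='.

Regress:
  G ∩ del = {}  (empty — regression defined)
  G \ add = {ball_in(b1,rmB), carry(b5,right), robot_in(rmB)} \ {carry(b5,right)} = {ball_in(b1,rmB), robot_in(rmB)}
  ∪ pre   = {ball_in(b1,rmB), robot_in(rmB)} ∪ {ball_in(b5,rmB), free(right), robot_in(rmB)}
          = {ball_in(b1,rmB), ball_in(b5,rmB), free(right), robot_in(rmB)}

== RESULT ==
["ball_in(b1,rmB)", "ball_in(b5,rmB)", "free(right)", "robot_in(rmB)"]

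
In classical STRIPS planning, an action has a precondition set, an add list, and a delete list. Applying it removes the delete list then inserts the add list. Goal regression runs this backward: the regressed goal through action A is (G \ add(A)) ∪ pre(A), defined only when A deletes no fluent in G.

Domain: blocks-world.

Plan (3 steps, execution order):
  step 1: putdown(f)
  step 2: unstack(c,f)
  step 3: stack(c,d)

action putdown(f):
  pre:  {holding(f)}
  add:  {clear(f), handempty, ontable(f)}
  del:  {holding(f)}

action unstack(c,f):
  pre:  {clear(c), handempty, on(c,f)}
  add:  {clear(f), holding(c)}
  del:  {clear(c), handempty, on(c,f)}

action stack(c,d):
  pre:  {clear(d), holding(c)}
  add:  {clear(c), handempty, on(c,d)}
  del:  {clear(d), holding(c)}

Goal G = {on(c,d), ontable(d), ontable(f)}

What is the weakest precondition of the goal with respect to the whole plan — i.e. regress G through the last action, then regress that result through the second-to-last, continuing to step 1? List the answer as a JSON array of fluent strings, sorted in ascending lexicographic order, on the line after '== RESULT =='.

Regress step by step:
  through step 3 (stack(c,d)): drop {on(c,d)}, keep {ontable(d), ontable(f)}, require {clear(d), holding(c)}
    → {clear(d), holding(c), ontable(d), ontable(f)}
  through step 2 (unstack(c,f)): drop {holding(c)}, keep {clear(d), ontable(d), ontable(f)}, require {clear(c), handempty, on(c,f)}
    → {clear(c), clear(d), handempty, on(c,f), ontable(d), ontable(f)}
  through step 1 (putdown(f)): drop {handempty, ontable(f)}, keep {clear(c), clear(d), on(c,f), ontable(d)}, require {holding(f)}
    → {clear(c), clear(d), holding(f), on(c,f), ontable(d)}

== RESULT ==
["clear(c)", "clear(d)", "holding(f)", "on(c,f)", "ontable(d)"]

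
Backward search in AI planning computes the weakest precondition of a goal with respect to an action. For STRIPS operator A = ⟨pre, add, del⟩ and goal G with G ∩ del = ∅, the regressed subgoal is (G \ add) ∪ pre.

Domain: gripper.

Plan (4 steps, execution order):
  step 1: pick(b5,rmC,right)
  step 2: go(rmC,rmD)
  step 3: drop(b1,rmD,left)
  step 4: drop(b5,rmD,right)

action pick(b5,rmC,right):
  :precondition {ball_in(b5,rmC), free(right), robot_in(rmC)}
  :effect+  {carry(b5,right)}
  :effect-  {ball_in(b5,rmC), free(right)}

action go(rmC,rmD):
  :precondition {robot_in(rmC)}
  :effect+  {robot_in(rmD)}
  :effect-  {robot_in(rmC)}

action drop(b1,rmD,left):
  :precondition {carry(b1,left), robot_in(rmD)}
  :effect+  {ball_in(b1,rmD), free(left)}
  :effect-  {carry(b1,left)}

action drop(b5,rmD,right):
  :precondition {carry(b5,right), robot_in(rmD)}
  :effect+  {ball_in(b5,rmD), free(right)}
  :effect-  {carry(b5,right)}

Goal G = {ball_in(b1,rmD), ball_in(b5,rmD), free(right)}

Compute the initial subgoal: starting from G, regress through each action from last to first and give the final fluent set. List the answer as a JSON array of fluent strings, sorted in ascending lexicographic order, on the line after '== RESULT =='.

Work backward from the goal:
  through step 4 (drop(b5,rmD,right)): drop {ball_in(b5,rmD), free(right)}, keep {ball_in(b1,rmD)}, require {carry(b5,right), robot_in(rmD)}
    → {ball_in(b1,rmD), carry(b5,right), robot_in(rmD)}
  through step 3 (drop(b1,rmD,left)): drop {ball_in(b1,rmD)}, keep {carry(b5,right), robot_in(rmD)}, require {carry(b1,left), robot_in(rmD)}
    → {carry(b1,left), carry(b5,right), robot_in(rmD)}
  through step 2 (go(rmC,rmD)): drop {robot_in(rmD)}, keep {carry(b1,left), carry(b5,right)}, require {robot_in(rmC)}
    → {carry(b1,left), carry(b5,right), robot_in(rmC)}
  through step 1 (pick(b5,rmC,right)): drop {carry(b5,right)}, keep {carry(b1,left), robot_in(rmC)}, require {ball_in(b5,rmC), free(right), robot_in(rmC)}
    → {ball_in(b5,rmC), carry(b1,left), free(right), robot_in(rmC)}

== RESULT ==
["ball_in(b5,rmC)", "carry(b1,left)", "free(right)", "robot_in(rmC)"]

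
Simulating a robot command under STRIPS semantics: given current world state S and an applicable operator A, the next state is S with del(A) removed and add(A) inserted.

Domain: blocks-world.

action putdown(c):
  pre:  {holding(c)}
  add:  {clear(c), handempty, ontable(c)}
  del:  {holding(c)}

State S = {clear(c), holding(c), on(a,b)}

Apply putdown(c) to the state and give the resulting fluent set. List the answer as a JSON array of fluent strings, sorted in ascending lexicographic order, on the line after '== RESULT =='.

Compute (S \ del) ∪ add:
  pre ⊆ S: {holding(c)} ⊆ S  — applicable
  S \ del = {clear(c), on(a,b)}
  ∪ add   = {clear(c), handempty, on(a,b), ontable(c)}

== RESULT ==
["clear(c)", "handempty", "on(a,b)", "ontable(c)"]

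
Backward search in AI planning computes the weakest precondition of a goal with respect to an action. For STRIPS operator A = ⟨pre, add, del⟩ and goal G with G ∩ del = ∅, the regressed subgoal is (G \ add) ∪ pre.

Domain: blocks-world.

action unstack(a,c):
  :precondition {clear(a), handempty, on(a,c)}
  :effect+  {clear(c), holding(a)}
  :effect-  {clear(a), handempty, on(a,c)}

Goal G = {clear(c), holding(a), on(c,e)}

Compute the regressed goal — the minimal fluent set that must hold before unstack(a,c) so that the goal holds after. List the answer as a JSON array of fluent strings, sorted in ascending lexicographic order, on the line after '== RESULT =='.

Compute (G \ add) ∪ pre:
  G ∩ del = {}  (empty — regression defined)
  G \ add = {clear(c), holding(a), on(c,e)} \ {clear(c), holding(a)} = {on(c,e)}
  ∪ pre   = {on(c,e)} ∪ {clear(a), handempty, on(a,c)}
          = {clear(a), handempty, on(a,c), on(c,e)}

== RESULT ==
["clear(a)", "handempty", "on(a,c)", "on(c,e)"]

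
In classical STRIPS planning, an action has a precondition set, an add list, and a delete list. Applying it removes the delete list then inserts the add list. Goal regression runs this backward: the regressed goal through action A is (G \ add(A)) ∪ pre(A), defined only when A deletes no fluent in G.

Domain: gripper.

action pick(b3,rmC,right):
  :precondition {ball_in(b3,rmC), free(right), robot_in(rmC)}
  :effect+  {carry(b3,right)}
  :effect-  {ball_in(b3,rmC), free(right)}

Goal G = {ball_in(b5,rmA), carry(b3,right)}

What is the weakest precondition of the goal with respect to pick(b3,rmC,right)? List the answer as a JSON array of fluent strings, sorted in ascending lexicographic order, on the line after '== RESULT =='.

Compute (G \ add) ∪ pre:
  G ∩ del = {}  (empty — regression defined)
  G \ add = {ball_in(b5,rmA), carry(b3,right)} \ {carry(b3,right)} = {ball_in(b5,rmA)}
  ∪ pre   = {ball_in(b5,rmA)} ∪ {ball_in(b3,rmC), free(right), robot_in(rmC)}
          = {ball_in(b3,rmC), ball_in(b5,rmA), free(right), robot_in(rmC)}

== RESULT ==
["ball_in(b3,rmC)", "ball_in(b5,rmA)", "free(right)", "robot_in(rmC)"]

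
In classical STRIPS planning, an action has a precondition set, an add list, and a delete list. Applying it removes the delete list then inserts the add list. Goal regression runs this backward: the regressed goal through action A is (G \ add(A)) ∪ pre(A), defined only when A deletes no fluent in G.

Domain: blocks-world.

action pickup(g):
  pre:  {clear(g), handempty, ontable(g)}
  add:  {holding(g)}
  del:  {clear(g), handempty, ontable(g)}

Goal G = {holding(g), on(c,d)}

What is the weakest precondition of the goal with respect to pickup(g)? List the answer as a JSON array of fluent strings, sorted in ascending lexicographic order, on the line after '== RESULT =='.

Regress:
  G ∩ del = {}  (empty — regression defined)
  G \ add = {holding(g), on(c,d)} \ {holding(g)} = {on(c,d)}
  ∪ pre   = {on(c,d)} ∪ {clear(g), handempty, ontable(g)}
          = {clear(g), handempty, on(c,d), ontable(g)}

== RESULT ==
["clear(g)", "handempty", "on(c,d)", "ontable(g)"]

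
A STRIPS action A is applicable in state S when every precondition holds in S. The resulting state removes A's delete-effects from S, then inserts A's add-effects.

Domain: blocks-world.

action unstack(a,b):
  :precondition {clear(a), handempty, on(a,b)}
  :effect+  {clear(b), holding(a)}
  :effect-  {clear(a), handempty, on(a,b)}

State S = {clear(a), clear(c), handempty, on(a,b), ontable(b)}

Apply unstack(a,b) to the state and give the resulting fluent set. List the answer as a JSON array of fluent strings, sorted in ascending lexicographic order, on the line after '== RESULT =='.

Progress:
  pre ⊆ S: {clear(a), handempty, on(a,b)} ⊆ S  — applicable
  S \ del = {clear(c), ontable(b)}
  ∪ add   = {clear(b), clear(c), holding(a), ontable(b)}

== RESULT ==
["clear(b)", "clear(c)", "holding(a)", "ontable(b)"]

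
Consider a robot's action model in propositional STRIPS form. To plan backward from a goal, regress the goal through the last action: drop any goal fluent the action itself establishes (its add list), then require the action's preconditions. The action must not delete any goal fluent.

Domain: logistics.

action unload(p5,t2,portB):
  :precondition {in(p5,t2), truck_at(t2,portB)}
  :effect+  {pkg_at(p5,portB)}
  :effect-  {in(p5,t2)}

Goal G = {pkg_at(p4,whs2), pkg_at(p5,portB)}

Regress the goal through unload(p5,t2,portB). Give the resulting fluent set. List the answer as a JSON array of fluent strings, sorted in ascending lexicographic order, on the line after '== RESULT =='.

Compute (G \ add) ∪ pre:
  G ∩ del = {}  (empty — regression defined)
  G \ add = {pkg_at(p4,whs2), pkg_at(p5,portB)} \ {pkg_at(p5,portB)} = {pkg_at(p4,whs2)}
  ∪ pre   = {pkg_at(p4,whs2)} ∪ {in(p5,t2), truck_at(t2,portB)}
          = {in(p5,t2), pkg_at(p4,whs2), truck_at(t2,portB)}

== RESULT ==
["in(p5,t2)", "pkg_at(p4,whs2)", "truck_at(t2,portB)"]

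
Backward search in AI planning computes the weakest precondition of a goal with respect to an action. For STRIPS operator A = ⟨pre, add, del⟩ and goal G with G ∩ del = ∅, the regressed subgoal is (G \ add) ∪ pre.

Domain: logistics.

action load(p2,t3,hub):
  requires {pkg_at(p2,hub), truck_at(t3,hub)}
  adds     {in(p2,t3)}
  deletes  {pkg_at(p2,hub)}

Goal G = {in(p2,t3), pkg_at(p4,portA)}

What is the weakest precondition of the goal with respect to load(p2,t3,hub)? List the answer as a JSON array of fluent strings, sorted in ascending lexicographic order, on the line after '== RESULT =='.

Regress:
  G ∩ del = {}  (empty — regression defined)
  G \ add = {in(p2,t3), pkg_at(p4,portA)} \ {in(p2,t3)} = {pkg_at(p4,portA)}
  ∪ pre   = {pkg_at(p4,portA)} ∪ {pkg_at(p2,hub), truck_at(t3,hub)}
          = {pkg_at(p2,hub), pkg_at(p4,portA), truck_at(t3,hub)}

== RESULT ==
["pkg_at(p2,hub)", "pkg_at(p4,portA)", "truck_at(t3,hub)"]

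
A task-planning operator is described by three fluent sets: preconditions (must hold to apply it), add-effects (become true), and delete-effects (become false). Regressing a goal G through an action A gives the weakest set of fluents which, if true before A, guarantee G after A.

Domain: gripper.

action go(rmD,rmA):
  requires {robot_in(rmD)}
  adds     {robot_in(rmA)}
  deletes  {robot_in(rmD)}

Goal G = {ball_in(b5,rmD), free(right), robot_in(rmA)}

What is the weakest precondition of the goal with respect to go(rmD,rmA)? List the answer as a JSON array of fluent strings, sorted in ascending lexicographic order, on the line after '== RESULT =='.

Regress:
  G ∩ del = {}  (empty — regression defined)
  G \ add = {ball_in(b5,rmD), free(right), robot_in(rmA)} \ {robot_in(rmA)} = {ball_in(b5,rmD), free(right)}
  ∪ pre   = {ball_in(b5,rmD), free(right)} ∪ {robot_in(rmD)}
          = {ball_in(b5,rmD), free(right), robot_in(rmD)}

== RESULT ==
["ball_in(b5,rmD)", "free(right)", "robot_in(rmD)"]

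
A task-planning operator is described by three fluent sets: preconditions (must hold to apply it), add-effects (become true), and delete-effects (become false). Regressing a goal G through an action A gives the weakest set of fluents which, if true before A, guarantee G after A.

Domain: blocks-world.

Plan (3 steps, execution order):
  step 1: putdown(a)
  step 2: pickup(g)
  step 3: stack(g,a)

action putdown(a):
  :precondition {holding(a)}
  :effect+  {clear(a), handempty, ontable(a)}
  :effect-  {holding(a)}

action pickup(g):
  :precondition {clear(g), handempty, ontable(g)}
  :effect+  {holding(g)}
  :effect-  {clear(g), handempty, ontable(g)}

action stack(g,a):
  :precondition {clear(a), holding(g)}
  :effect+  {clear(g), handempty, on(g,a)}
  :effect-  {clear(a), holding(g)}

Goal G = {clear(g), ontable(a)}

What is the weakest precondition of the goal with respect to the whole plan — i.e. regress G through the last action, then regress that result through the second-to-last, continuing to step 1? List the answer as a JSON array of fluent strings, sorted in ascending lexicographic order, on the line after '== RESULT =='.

Work backward from the goal:
  through step 3 (stack(g,a)): drop {clear(g)}, keep {ontable(a)}, require {clear(a), holding(g)}
    → {clear(a), holding(g), ontable(a)}
  through step 2 (pickup(g)): drop {holding(g)}, keep {clear(a), ontable(a)}, require {clear(g), handempty, ontable(g)}
    → {clear(a), clear(g), handempty, ontable(a), ontable(g)}
  through step 1 (putdown(a)): drop {clear(a), handempty, ontable(a)}, keep {clear(g), ontable(g)}, require {holding(a)}
    → {clear(g), holding(a), ontable(g)}

== RESULT ==
["clear(g)", "holding(a)", "ontable(g)"]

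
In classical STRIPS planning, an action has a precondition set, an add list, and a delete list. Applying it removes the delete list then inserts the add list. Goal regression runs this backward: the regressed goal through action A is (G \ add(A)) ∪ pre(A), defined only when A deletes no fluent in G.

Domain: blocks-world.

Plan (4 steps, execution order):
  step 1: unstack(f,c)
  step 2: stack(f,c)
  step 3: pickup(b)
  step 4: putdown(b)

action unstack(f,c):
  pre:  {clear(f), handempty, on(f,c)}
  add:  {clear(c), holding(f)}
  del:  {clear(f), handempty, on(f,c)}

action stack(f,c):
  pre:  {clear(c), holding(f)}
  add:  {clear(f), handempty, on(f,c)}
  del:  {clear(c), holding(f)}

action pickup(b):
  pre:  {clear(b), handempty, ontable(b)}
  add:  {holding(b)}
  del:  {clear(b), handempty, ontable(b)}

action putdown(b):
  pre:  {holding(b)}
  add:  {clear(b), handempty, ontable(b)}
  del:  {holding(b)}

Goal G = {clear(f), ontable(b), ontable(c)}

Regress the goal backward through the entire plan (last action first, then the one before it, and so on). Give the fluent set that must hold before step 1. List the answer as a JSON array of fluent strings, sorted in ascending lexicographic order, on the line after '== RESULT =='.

Work backward from the goal:
  through step 4 (putdown(b)): drop {ontable(b)}, keep {clear(f), ontable(c)}, require {holding(b)}
    → {clear(f), holding(b), ontable(c)}
  through step 3 (pickup(b)): drop {holding(b)}, keep {clear(f), ontable(c)}, require {clear(b), handempty, ontable(b)}
    → {clear(b), clear(f), handempty, ontable(b), ontable(c)}
  through step 2 (stack(f,c)): drop {clear(f), handempty}, keep {clear(b), ontable(b), ontable(c)}, require {clear(c), holding(f)}
    → {clear(b), clear(c), holding(f), ontable(b), ontable(c)}
  through step 1 (unstack(f,c)): drop {clear(c), holding(f)}, keep {clear(b), ontable(b), ontable(c)}, require {clear(f), handempty, on(f,c)}
    → {clear(b), clear(f), handempty, on(f,c), ontable(b), ontable(c)}

== RESULT ==
["clear(b)", "clear(f)", "handempty", "on(f,c)", "ontable(b)", "ontable(c)"]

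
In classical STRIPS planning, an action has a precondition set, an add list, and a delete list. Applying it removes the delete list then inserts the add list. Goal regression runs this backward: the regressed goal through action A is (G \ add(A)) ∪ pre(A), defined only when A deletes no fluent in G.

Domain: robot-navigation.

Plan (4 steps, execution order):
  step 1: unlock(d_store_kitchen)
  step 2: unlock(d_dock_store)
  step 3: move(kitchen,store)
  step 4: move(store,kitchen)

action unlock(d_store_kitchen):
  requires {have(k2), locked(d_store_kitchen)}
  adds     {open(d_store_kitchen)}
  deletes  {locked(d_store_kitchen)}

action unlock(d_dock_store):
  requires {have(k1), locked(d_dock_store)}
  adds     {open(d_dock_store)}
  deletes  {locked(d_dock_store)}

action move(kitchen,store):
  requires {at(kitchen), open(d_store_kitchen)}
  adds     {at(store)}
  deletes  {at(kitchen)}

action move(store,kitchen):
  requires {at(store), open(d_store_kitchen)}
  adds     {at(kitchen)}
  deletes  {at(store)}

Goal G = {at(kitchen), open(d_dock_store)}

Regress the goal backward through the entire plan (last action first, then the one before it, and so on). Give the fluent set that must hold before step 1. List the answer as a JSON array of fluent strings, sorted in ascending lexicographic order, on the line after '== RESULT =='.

Work backward from the goal:
  through step 4 (move(store,kitchen)): drop {at(kitchen)}, keep {open(d_dock_store)}, require {at(store), open(d_store_kitchen)}
    → {at(store), open(d_dock_store), open(d_store_kitchen)}
  through step 3 (move(kitchen,store)): drop {at(store)}, keep {open(d_dock_store), open(d_store_kitchen)}, require {at(kitchen), open(d_store_kitchen)}
    → {at(kitchen), open(d_dock_store), open(d_store_kitchen)}
  through step 2 (unlock(d_dock_store)): drop {open(d_dock_store)}, keep {at(kitchen), open(d_store_kitchen)}, require {have(k1), locked(d_dock_store)}
    → {at(kitchen), have(k1), locked(d_dock_store), open(d_store_kitchen)}
  through step 1 (unlock(d_store_kitchen)): drop {open(d_store_kitchen)}, keep {at(kitchen), have(k1), locked(d_dock_store)}, require {have(k2), locked(d_store_kitchen)}
    → {at(kitchen), have(k1), have(k2), locked(d_dock_store), locked(d_store_kitchen)}

== RESULT ==
["at(kitchen)", "have(k1)", "have(k2)", "locked(d_dock_store)", "locked(d_store_kitchen)"]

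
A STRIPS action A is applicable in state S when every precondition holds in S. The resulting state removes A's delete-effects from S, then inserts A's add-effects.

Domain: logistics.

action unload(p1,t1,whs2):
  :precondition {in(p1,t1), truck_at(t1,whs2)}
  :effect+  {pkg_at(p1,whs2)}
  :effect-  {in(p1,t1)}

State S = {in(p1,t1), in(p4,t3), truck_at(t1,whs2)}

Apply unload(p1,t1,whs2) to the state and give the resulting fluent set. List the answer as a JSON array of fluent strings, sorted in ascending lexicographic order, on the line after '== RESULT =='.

Compute (S \ del) ∪ add:
  pre ⊆ S: {in(p1,t1), truck_at(t1,whs2)} ⊆ S  — applicable
  S \ del = {in(p4,t3), truck_at(t1,whs2)}
  ∪ add   = {in(p4,t3), pkg_at(p1,whs2), truck_at(t1,whs2)}

== RESULT ==
["in(p4,t3)", "pkg_at(p1,whs2)", "truck_at(t1,whs2)"]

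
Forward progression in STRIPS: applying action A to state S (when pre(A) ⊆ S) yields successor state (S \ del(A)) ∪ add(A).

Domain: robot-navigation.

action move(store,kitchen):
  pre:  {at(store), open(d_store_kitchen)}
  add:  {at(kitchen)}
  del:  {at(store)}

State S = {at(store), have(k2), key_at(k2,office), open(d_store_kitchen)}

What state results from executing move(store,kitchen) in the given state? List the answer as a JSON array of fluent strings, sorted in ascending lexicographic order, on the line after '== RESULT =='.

Compute (S \ del) ∪ add:
  pre ⊆ S: {at(store), open(d_store_kitchen)} ⊆ S  — applicable
  S \ del = {have(k2), key_at(k2,office), open(d_store_kitchen)}
  ∪ add   = {at(kitchen), have(k2), key_at(k2,office), open(d_store_kitchen)}

== RESULT ==
["at(kitchen)", "have(k2)", "key_at(k2,office)", "open(d_store_kitchen)"]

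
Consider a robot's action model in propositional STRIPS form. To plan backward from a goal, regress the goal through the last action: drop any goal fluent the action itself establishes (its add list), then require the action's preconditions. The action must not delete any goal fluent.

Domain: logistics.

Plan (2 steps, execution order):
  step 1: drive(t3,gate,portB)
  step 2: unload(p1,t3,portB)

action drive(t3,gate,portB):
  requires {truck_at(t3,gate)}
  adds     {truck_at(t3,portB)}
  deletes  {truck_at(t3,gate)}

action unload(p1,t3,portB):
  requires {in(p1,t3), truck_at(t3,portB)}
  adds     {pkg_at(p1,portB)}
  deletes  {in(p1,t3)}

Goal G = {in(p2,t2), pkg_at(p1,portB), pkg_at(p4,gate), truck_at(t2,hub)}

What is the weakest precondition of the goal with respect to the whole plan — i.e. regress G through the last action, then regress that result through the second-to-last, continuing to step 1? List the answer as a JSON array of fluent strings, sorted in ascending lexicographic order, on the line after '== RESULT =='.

Work backward from the goal:
  through step 2 (unload(p1,t3,portB)): drop {pkg_at(p1,portB)}, keep {in(p2,t2), pkg_at(p4,gate), truck_at(t2,hub)}, require {in(p1,t3), truck_at(t3,portB)}
    → {in(p1,t3), in(p2,t2), pkg_at(p4,gate), truck_at(t2,hub), truck_at(t3,portB)}
  through step 1 (drive(t3,gate,portB)): drop {truck_at(t3,portB)}, keep {in(p1,t3), in(p2,t2), pkg_at(p4,gate), truck_at(t2,hub)}, require {truck_at(t3,gate)}
    → {in(p1,t3), in(p2,t2), pkg_at(p4,gate), truck_at(t2,hub), truck_at(t3,gate)}

== RESULT ==
["in(p1,t3)", "in(p2,t2)", "pkg_at(p4,gate)", "truck_at(t2,hub)", "truck_at(t3,gate)"]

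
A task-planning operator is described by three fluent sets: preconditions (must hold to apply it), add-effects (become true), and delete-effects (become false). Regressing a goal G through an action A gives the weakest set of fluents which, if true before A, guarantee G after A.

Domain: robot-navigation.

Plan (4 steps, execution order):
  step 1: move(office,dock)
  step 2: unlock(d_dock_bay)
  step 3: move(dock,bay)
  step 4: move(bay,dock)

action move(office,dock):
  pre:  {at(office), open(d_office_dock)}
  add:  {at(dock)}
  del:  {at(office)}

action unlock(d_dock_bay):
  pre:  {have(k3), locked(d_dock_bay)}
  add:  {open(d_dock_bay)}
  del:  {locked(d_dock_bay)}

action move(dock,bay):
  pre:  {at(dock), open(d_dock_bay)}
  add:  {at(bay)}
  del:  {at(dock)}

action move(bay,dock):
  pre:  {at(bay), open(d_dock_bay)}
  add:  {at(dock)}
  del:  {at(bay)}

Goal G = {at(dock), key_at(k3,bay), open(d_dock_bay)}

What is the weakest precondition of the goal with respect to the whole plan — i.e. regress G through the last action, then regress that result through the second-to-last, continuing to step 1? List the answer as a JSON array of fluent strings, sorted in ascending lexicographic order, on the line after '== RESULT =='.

Work backward from the goal:
  through step 4 (move(bay,dock)): drop {at(dock)}, keep {key_at(k3,bay), open(d_dock_bay)}, require {at(bay), open(d_dock_bay)}
    → {at(bay), key_at(k3,bay), open(d_dock_bay)}
  through step 3 (move(dock,bay)): drop {at(bay)}, keep {key_at(k3,bay), open(d_dock_bay)}, require {at(dock), open(d_dock_bay)}
    → {at(dock), key_at(k3,bay), open(d_dock_bay)}
  through step 2 (unlock(d_dock_bay)): drop {open(d_dock_bay)}, keep {at(dock), key_at(k3,bay)}, require {have(k3), locked(d_dock_bay)}
    → {at(dock), have(k3), key_at(k3,bay), locked(d_dock_bay)}
  through step 1 (move(office,dock)): drop {at(dock)}, keep {have(k3), key_at(k3,bay), locked(d_dock_bay)}, require {at(office), open(d_office_dock)}
    → {at(office), have(k3), key_at(k3,bay), locked(d_dock_bay), open(d_office_dock)}

== RESULT ==
["at(office)", "have(k3)", "key_at(k3,bay)", "locked(d_dock_bay)", "open(d_office_dock)"]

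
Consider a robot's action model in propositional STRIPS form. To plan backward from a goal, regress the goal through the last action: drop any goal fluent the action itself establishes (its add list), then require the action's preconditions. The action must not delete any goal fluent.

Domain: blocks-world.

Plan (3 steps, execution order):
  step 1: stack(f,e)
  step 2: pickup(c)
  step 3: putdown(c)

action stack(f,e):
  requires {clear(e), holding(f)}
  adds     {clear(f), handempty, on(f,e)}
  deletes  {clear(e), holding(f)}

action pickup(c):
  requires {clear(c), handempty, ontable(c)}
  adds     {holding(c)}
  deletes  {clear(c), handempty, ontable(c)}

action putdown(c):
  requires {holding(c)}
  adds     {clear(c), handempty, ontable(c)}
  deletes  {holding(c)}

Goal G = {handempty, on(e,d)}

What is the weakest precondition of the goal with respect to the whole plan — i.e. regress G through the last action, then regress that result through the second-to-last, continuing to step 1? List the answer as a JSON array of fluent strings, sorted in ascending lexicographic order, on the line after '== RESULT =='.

Work backward from the goal:
  through step 3 (putdown(c)): drop {handempty}, keep {on(e,d)}, require {holding(c)}
    → {holding(c), on(e,d)}
  through step 2 (pickup(c)): drop {holding(c)}, keep {on(e,d)}, require {clear(c), handempty, ontable(c)}
    → {clear(c), handempty, on(e,d), ontable(c)}
  through step 1 (stack(f,e)): drop {handempty}, keep {clear(c), on(e,d), ontable(c)}, require {clear(e), holding(f)}
    → {clear(c), clear(e), holding(f), on(e,d), ontable(c)}

== RESULT ==
["clear(c)", "clear(e)", "holding(f)", "on(e,d)", "ontable(c)"]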